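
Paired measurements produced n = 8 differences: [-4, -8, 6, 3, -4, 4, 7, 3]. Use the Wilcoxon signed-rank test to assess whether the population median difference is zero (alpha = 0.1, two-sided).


Step 1: Drop any zero differences (none here) and take |d_i|.
|d| = [4, 8, 6, 3, 4, 4, 7, 3]
Step 2: Midrank |d_i| (ties get averaged ranks).
ranks: |4|->4, |8|->8, |6|->6, |3|->1.5, |4|->4, |4|->4, |7|->7, |3|->1.5
Step 3: Attach original signs; sum ranks with positive sign and with negative sign.
W+ = 6 + 1.5 + 4 + 7 + 1.5 = 20
W- = 4 + 8 + 4 = 16
(Check: W+ + W- = 36 should equal n(n+1)/2 = 36.)
Step 4: Test statistic W = min(W+, W-) = 16.
Step 5: Ties in |d|, so use the tie-corrected normal approximation.
        E[W] = n(n+1)/4 = 8*9/4 = 18.
        Tie groups: |d|=3 (t=2), |d|=4 (t=3); sum(t^3 - t) = 30.
        Var[W] = n(n+1)(2n+1)/24 - sum(t^3-t)/48 = 1224/24 - 30/48 = 50.375.
        z = (W - E[W]) / sqrt(Var[W]) = (16 - 18) / 7.0975 = -0.2818.
        Two-sided p = 2*Phi(z) = 0.778106.
Step 6: alpha = 0.1. fail to reject H0.

W+ = 20, W- = 16, W = min = 16, p = 0.778106, fail to reject H0.


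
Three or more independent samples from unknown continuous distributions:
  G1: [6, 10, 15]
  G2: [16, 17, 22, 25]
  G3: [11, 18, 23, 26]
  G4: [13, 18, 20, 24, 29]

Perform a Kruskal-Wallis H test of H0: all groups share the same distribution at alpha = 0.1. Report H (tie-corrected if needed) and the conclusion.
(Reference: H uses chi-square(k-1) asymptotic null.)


Step 1: Combine all N = 16 observations and assign midranks.
sorted (value, group, rank): (6,G1,1), (10,G1,2), (11,G3,3), (13,G4,4), (15,G1,5), (16,G2,6), (17,G2,7), (18,G3,8.5), (18,G4,8.5), (20,G4,10), (22,G2,11), (23,G3,12), (24,G4,13), (25,G2,14), (26,G3,15), (29,G4,16)
Step 2: Sum ranks within each group.
R_1 = 8 (n_1 = 3)
R_2 = 38 (n_2 = 4)
R_3 = 38.5 (n_3 = 4)
R_4 = 51.5 (n_4 = 5)
Step 3: H = 12/(N(N+1)) * sum(R_i^2/n_i) - 3(N+1)
     = 12/(16*17) * (8^2/3 + 38^2/4 + 38.5^2/4 + 51.5^2/5) - 3*17
     = 0.044118 * 1283.35 - 51
     = 5.618199.
Step 4: Ties present; correction factor C = 1 - 6/(16^3 - 16) = 0.998529. Corrected H = 5.618199 / 0.998529 = 5.626473.
Step 5: Under H0, H ~ chi^2(3); p-value = 0.131267.
Step 6: alpha = 0.1. fail to reject H0.

H = 5.6265, df = 3, p = 0.131267, fail to reject H0.


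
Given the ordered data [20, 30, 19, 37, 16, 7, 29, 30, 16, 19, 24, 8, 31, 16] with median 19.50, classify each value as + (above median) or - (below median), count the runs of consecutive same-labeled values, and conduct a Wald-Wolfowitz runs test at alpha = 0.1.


Step 1: Compute median = 19.50; label A = above, B = below.
Labels in order: AABABBAABBABAB  (n_A = 7, n_B = 7)
Step 2: Count runs R = 10.
Step 3: Under H0 (random ordering), E[R] = 2*n_A*n_B/(n_A+n_B) + 1 = 2*7*7/14 + 1 = 8.0000.
        Var[R] = 2*n_A*n_B*(2*n_A*n_B - n_A - n_B) / ((n_A+n_B)^2 * (n_A+n_B-1)) = 8232/2548 = 3.2308.
        SD[R] = 1.7974.
Step 4: Continuity-corrected z = (R - 0.5 - E[R]) / SD[R] = (10 - 0.5 - 8.0000) / 1.7974 = 0.8345.
Step 5: Two-sided p-value via normal approximation = 2*(1 - Phi(|z|)) = 0.403986.
Step 6: alpha = 0.1. fail to reject H0.

R = 10, z = 0.8345, p = 0.403986, fail to reject H0.


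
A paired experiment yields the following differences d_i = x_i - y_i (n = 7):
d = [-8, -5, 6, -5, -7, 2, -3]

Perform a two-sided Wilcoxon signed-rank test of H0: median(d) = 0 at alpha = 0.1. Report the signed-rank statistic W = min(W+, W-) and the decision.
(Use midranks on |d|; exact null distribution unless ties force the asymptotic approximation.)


Step 1: Drop any zero differences (none here) and take |d_i|.
|d| = [8, 5, 6, 5, 7, 2, 3]
Step 2: Midrank |d_i| (ties get averaged ranks).
ranks: |8|->7, |5|->3.5, |6|->5, |5|->3.5, |7|->6, |2|->1, |3|->2
Step 3: Attach original signs; sum ranks with positive sign and with negative sign.
W+ = 5 + 1 = 6
W- = 7 + 3.5 + 3.5 + 6 + 2 = 22
(Check: W+ + W- = 28 should equal n(n+1)/2 = 28.)
Step 4: Test statistic W = min(W+, W-) = 6.
Step 5: Ties in |d|, so use the tie-corrected normal approximation.
        E[W] = n(n+1)/4 = 7*8/4 = 14.
        Tie groups: |d|=5 (t=2); sum(t^3 - t) = 6.
        Var[W] = n(n+1)(2n+1)/24 - sum(t^3-t)/48 = 840/24 - 6/48 = 34.875.
        z = (W - E[W]) / sqrt(Var[W]) = (6 - 14) / 5.9055 = -1.3547.
        Two-sided p = 2*Phi(z) = 0.175523.
Step 6: alpha = 0.1. fail to reject H0.

W+ = 6, W- = 22, W = min = 6, p = 0.175523, fail to reject H0.


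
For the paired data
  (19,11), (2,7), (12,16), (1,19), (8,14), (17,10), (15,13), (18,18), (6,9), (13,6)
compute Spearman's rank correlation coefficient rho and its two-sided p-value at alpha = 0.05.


Step 1: Rank x and y separately (midranks; no ties here).
rank(x): 19->10, 2->2, 12->5, 1->1, 8->4, 17->8, 15->7, 18->9, 6->3, 13->6
rank(y): 11->5, 7->2, 16->8, 19->10, 14->7, 10->4, 13->6, 18->9, 9->3, 6->1
Step 2: d_i = R_x(i) - R_y(i); compute d_i^2.
  (10-5)^2=25, (2-2)^2=0, (5-8)^2=9, (1-10)^2=81, (4-7)^2=9, (8-4)^2=16, (7-6)^2=1, (9-9)^2=0, (3-3)^2=0, (6-1)^2=25
sum(d^2) = 166.
Step 3: rho = 1 - 6*166 / (10*(10^2 - 1)) = 1 - 996/990 = -0.006061.
Step 4: Under H0, t = rho * sqrt((n-2)/(1-rho^2)) = -0.0171 ~ t(8).
Step 5: Two-sided p-value from the t-distribution with 8 df = 0.986743.
Step 6: alpha = 0.05. fail to reject H0.

rho = -0.0061, p = 0.986743, fail to reject H0 at alpha = 0.05.


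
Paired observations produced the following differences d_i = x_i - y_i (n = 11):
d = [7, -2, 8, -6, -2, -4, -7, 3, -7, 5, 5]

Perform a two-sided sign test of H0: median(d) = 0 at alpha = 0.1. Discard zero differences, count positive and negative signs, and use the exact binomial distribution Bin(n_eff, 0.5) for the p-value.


Step 1: Discard zero differences. Original n = 11; n_eff = number of nonzero differences = 11.
Nonzero differences (with sign): +7, -2, +8, -6, -2, -4, -7, +3, -7, +5, +5
Step 2: Count signs: positive = 5, negative = 6.
Step 3: Under H0: P(positive) = 0.5, so the number of positives S ~ Bin(11, 0.5).
Step 4: Two-sided exact p-value = sum of Bin(11,0.5) probabilities at or below the observed probability = 1.000000.
Step 5: alpha = 0.1. fail to reject H0.

n_eff = 11, pos = 5, neg = 6, p = 1.000000, fail to reject H0.


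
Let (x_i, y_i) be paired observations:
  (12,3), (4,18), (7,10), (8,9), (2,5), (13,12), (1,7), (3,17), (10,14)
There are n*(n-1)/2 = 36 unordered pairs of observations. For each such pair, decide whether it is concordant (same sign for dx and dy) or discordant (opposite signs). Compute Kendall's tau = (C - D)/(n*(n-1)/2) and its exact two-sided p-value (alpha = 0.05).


Step 1: Enumerate the 36 unordered pairs (i,j) with i<j and classify each by sign(x_j-x_i) * sign(y_j-y_i).
  (1,2):dx=-8,dy=+15->D; (1,3):dx=-5,dy=+7->D; (1,4):dx=-4,dy=+6->D; (1,5):dx=-10,dy=+2->D
  (1,6):dx=+1,dy=+9->C; (1,7):dx=-11,dy=+4->D; (1,8):dx=-9,dy=+14->D; (1,9):dx=-2,dy=+11->D
  (2,3):dx=+3,dy=-8->D; (2,4):dx=+4,dy=-9->D; (2,5):dx=-2,dy=-13->C; (2,6):dx=+9,dy=-6->D
  (2,7):dx=-3,dy=-11->C; (2,8):dx=-1,dy=-1->C; (2,9):dx=+6,dy=-4->D; (3,4):dx=+1,dy=-1->D
  (3,5):dx=-5,dy=-5->C; (3,6):dx=+6,dy=+2->C; (3,7):dx=-6,dy=-3->C; (3,8):dx=-4,dy=+7->D
  (3,9):dx=+3,dy=+4->C; (4,5):dx=-6,dy=-4->C; (4,6):dx=+5,dy=+3->C; (4,7):dx=-7,dy=-2->C
  (4,8):dx=-5,dy=+8->D; (4,9):dx=+2,dy=+5->C; (5,6):dx=+11,dy=+7->C; (5,7):dx=-1,dy=+2->D
  (5,8):dx=+1,dy=+12->C; (5,9):dx=+8,dy=+9->C; (6,7):dx=-12,dy=-5->C; (6,8):dx=-10,dy=+5->D
  (6,9):dx=-3,dy=+2->D; (7,8):dx=+2,dy=+10->C; (7,9):dx=+9,dy=+7->C; (8,9):dx=+7,dy=-3->D
Step 2: C = 18, D = 18, total pairs = 36.
Step 3: tau = (C - D)/(n(n-1)/2) = (18 - 18)/36 = 0.000000.
Step 4: Exact two-sided p-value (enumerate n! = 362880 permutations of y under H0): p = 1.000000.
Step 5: alpha = 0.05. fail to reject H0.

tau_b = 0.0000 (C=18, D=18), p = 1.000000, fail to reject H0.


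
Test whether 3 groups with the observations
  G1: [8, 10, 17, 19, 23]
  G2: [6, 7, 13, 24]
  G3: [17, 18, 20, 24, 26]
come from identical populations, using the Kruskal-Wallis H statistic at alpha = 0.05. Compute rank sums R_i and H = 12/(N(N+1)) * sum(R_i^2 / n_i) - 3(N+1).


Step 1: Combine all N = 14 observations and assign midranks.
sorted (value, group, rank): (6,G2,1), (7,G2,2), (8,G1,3), (10,G1,4), (13,G2,5), (17,G1,6.5), (17,G3,6.5), (18,G3,8), (19,G1,9), (20,G3,10), (23,G1,11), (24,G2,12.5), (24,G3,12.5), (26,G3,14)
Step 2: Sum ranks within each group.
R_1 = 33.5 (n_1 = 5)
R_2 = 20.5 (n_2 = 4)
R_3 = 51 (n_3 = 5)
Step 3: H = 12/(N(N+1)) * sum(R_i^2/n_i) - 3(N+1)
     = 12/(14*15) * (33.5^2/5 + 20.5^2/4 + 51^2/5) - 3*15
     = 0.057143 * 849.713 - 45
     = 3.555000.
Step 4: Ties present; correction factor C = 1 - 12/(14^3 - 14) = 0.995604. Corrected H = 3.555000 / 0.995604 = 3.570695.
Step 5: Under H0, H ~ chi^2(2); p-value = 0.167739.
Step 6: alpha = 0.05. fail to reject H0.

H = 3.5707, df = 2, p = 0.167739, fail to reject H0.


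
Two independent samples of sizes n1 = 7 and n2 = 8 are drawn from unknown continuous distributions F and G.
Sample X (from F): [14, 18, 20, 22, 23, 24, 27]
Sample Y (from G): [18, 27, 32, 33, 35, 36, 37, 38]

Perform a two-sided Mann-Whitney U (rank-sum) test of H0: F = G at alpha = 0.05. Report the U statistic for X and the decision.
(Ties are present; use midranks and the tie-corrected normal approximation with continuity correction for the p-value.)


Step 1: Combine and sort all 15 observations; assign midranks.
sorted (value, group): (14,X), (18,X), (18,Y), (20,X), (22,X), (23,X), (24,X), (27,X), (27,Y), (32,Y), (33,Y), (35,Y), (36,Y), (37,Y), (38,Y)
ranks: 14->1, 18->2.5, 18->2.5, 20->4, 22->5, 23->6, 24->7, 27->8.5, 27->8.5, 32->10, 33->11, 35->12, 36->13, 37->14, 38->15
Step 2: Rank sum for X: R1 = 1 + 2.5 + 4 + 5 + 6 + 7 + 8.5 = 34.
Step 3: U_X = R1 - n1(n1+1)/2 = 34 - 7*8/2 = 34 - 28 = 6.
       U_Y = n1*n2 - U_X = 56 - 6 = 50.
Step 4: Ties are present, so use the tie-corrected normal approximation (with continuity correction) for the p-value.
Step 5: p-value = 0.012681; compare to alpha = 0.05. reject H0.

U_X = 6, p = 0.012681, reject H0 at alpha = 0.05.


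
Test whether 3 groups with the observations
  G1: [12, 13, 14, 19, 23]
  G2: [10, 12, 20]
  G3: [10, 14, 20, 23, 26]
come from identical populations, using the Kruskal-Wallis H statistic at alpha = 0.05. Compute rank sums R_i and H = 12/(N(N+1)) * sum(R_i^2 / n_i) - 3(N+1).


Step 1: Combine all N = 13 observations and assign midranks.
sorted (value, group, rank): (10,G2,1.5), (10,G3,1.5), (12,G1,3.5), (12,G2,3.5), (13,G1,5), (14,G1,6.5), (14,G3,6.5), (19,G1,8), (20,G2,9.5), (20,G3,9.5), (23,G1,11.5), (23,G3,11.5), (26,G3,13)
Step 2: Sum ranks within each group.
R_1 = 34.5 (n_1 = 5)
R_2 = 14.5 (n_2 = 3)
R_3 = 42 (n_3 = 5)
Step 3: H = 12/(N(N+1)) * sum(R_i^2/n_i) - 3(N+1)
     = 12/(13*14) * (34.5^2/5 + 14.5^2/3 + 42^2/5) - 3*14
     = 0.065934 * 660.933 - 42
     = 1.578022.
Step 4: Ties present; correction factor C = 1 - 30/(13^3 - 13) = 0.986264. Corrected H = 1.578022 / 0.986264 = 1.600000.
Step 5: Under H0, H ~ chi^2(2); p-value = 0.449329.
Step 6: alpha = 0.05. fail to reject H0.

H = 1.6000, df = 2, p = 0.449329, fail to reject H0.


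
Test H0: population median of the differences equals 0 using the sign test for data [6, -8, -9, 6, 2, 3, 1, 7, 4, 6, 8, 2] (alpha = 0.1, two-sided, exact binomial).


Step 1: Discard zero differences. Original n = 12; n_eff = number of nonzero differences = 12.
Nonzero differences (with sign): +6, -8, -9, +6, +2, +3, +1, +7, +4, +6, +8, +2
Step 2: Count signs: positive = 10, negative = 2.
Step 3: Under H0: P(positive) = 0.5, so the number of positives S ~ Bin(12, 0.5).
Step 4: Two-sided exact p-value = sum of Bin(12,0.5) probabilities at or below the observed probability = 0.038574.
Step 5: alpha = 0.1. reject H0.

n_eff = 12, pos = 10, neg = 2, p = 0.038574, reject H0.


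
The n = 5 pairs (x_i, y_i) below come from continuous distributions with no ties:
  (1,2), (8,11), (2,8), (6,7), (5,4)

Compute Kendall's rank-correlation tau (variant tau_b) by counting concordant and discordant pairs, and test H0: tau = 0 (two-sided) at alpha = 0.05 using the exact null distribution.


Step 1: Enumerate the 10 unordered pairs (i,j) with i<j and classify each by sign(x_j-x_i) * sign(y_j-y_i).
  (1,2):dx=+7,dy=+9->C; (1,3):dx=+1,dy=+6->C; (1,4):dx=+5,dy=+5->C; (1,5):dx=+4,dy=+2->C
  (2,3):dx=-6,dy=-3->C; (2,4):dx=-2,dy=-4->C; (2,5):dx=-3,dy=-7->C; (3,4):dx=+4,dy=-1->D
  (3,5):dx=+3,dy=-4->D; (4,5):dx=-1,dy=-3->C
Step 2: C = 8, D = 2, total pairs = 10.
Step 3: tau = (C - D)/(n(n-1)/2) = (8 - 2)/10 = 0.600000.
Step 4: Exact two-sided p-value (enumerate n! = 120 permutations of y under H0): p = 0.233333.
Step 5: alpha = 0.05. fail to reject H0.

tau_b = 0.6000 (C=8, D=2), p = 0.233333, fail to reject H0.


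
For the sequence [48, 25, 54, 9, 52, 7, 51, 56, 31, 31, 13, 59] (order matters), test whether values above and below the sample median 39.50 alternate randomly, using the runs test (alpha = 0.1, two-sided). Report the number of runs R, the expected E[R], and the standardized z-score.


Step 1: Compute median = 39.50; label A = above, B = below.
Labels in order: ABABABAABBBA  (n_A = 6, n_B = 6)
Step 2: Count runs R = 9.
Step 3: Under H0 (random ordering), E[R] = 2*n_A*n_B/(n_A+n_B) + 1 = 2*6*6/12 + 1 = 7.0000.
        Var[R] = 2*n_A*n_B*(2*n_A*n_B - n_A - n_B) / ((n_A+n_B)^2 * (n_A+n_B-1)) = 4320/1584 = 2.7273.
        SD[R] = 1.6514.
Step 4: Continuity-corrected z = (R - 0.5 - E[R]) / SD[R] = (9 - 0.5 - 7.0000) / 1.6514 = 0.9083.
Step 5: Two-sided p-value via normal approximation = 2*(1 - Phi(|z|)) = 0.363722.
Step 6: alpha = 0.1. fail to reject H0.

R = 9, z = 0.9083, p = 0.363722, fail to reject H0.


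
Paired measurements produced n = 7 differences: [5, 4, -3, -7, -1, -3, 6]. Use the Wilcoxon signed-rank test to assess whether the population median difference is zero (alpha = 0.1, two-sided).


Step 1: Drop any zero differences (none here) and take |d_i|.
|d| = [5, 4, 3, 7, 1, 3, 6]
Step 2: Midrank |d_i| (ties get averaged ranks).
ranks: |5|->5, |4|->4, |3|->2.5, |7|->7, |1|->1, |3|->2.5, |6|->6
Step 3: Attach original signs; sum ranks with positive sign and with negative sign.
W+ = 5 + 4 + 6 = 15
W- = 2.5 + 7 + 1 + 2.5 = 13
(Check: W+ + W- = 28 should equal n(n+1)/2 = 28.)
Step 4: Test statistic W = min(W+, W-) = 13.
Step 5: Ties in |d|, so use the tie-corrected normal approximation.
        E[W] = n(n+1)/4 = 7*8/4 = 14.
        Tie groups: |d|=3 (t=2); sum(t^3 - t) = 6.
        Var[W] = n(n+1)(2n+1)/24 - sum(t^3-t)/48 = 840/24 - 6/48 = 34.875.
        z = (W - E[W]) / sqrt(Var[W]) = (13 - 14) / 5.9055 = -0.1693.
        Two-sided p = 2*Phi(z) = 0.865534.
Step 6: alpha = 0.1. fail to reject H0.

W+ = 15, W- = 13, W = min = 13, p = 0.865534, fail to reject H0.


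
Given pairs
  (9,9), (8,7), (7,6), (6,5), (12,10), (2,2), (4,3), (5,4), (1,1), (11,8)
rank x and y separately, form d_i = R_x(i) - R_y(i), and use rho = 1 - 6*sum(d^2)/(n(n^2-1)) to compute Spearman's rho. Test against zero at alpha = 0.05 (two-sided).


Step 1: Rank x and y separately (midranks; no ties here).
rank(x): 9->8, 8->7, 7->6, 6->5, 12->10, 2->2, 4->3, 5->4, 1->1, 11->9
rank(y): 9->9, 7->7, 6->6, 5->5, 10->10, 2->2, 3->3, 4->4, 1->1, 8->8
Step 2: d_i = R_x(i) - R_y(i); compute d_i^2.
  (8-9)^2=1, (7-7)^2=0, (6-6)^2=0, (5-5)^2=0, (10-10)^2=0, (2-2)^2=0, (3-3)^2=0, (4-4)^2=0, (1-1)^2=0, (9-8)^2=1
sum(d^2) = 2.
Step 3: rho = 1 - 6*2 / (10*(10^2 - 1)) = 1 - 12/990 = 0.987879.
Step 4: Under H0, t = rho * sqrt((n-2)/(1-rho^2)) = 18.0003 ~ t(8).
Step 5: Two-sided p-value from the t-distribution with 8 df = 0.000000.
Step 6: alpha = 0.05. reject H0.

rho = 0.9879, p = 0.000000, reject H0 at alpha = 0.05.


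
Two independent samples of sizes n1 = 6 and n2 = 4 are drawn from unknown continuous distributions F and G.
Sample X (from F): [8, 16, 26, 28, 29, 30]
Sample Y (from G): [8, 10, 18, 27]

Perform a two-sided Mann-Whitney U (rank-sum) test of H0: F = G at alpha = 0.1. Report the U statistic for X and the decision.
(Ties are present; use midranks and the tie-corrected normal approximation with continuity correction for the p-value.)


Step 1: Combine and sort all 10 observations; assign midranks.
sorted (value, group): (8,X), (8,Y), (10,Y), (16,X), (18,Y), (26,X), (27,Y), (28,X), (29,X), (30,X)
ranks: 8->1.5, 8->1.5, 10->3, 16->4, 18->5, 26->6, 27->7, 28->8, 29->9, 30->10
Step 2: Rank sum for X: R1 = 1.5 + 4 + 6 + 8 + 9 + 10 = 38.5.
Step 3: U_X = R1 - n1(n1+1)/2 = 38.5 - 6*7/2 = 38.5 - 21 = 17.5.
       U_Y = n1*n2 - U_X = 24 - 17.5 = 6.5.
Step 4: Ties are present, so use the tie-corrected normal approximation (with continuity correction) for the p-value.
Step 5: p-value = 0.284958; compare to alpha = 0.1. fail to reject H0.

U_X = 17.5, p = 0.284958, fail to reject H0 at alpha = 0.1.


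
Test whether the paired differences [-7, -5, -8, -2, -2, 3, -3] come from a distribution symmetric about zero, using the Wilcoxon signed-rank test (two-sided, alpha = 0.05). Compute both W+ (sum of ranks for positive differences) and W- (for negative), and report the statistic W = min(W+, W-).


Step 1: Drop any zero differences (none here) and take |d_i|.
|d| = [7, 5, 8, 2, 2, 3, 3]
Step 2: Midrank |d_i| (ties get averaged ranks).
ranks: |7|->6, |5|->5, |8|->7, |2|->1.5, |2|->1.5, |3|->3.5, |3|->3.5
Step 3: Attach original signs; sum ranks with positive sign and with negative sign.
W+ = 3.5 = 3.5
W- = 6 + 5 + 7 + 1.5 + 1.5 + 3.5 = 24.5
(Check: W+ + W- = 28 should equal n(n+1)/2 = 28.)
Step 4: Test statistic W = min(W+, W-) = 3.5.
Step 5: Ties in |d|, so use the tie-corrected normal approximation.
        E[W] = n(n+1)/4 = 7*8/4 = 14.
        Tie groups: |d|=2 (t=2), |d|=3 (t=2); sum(t^3 - t) = 12.
        Var[W] = n(n+1)(2n+1)/24 - sum(t^3-t)/48 = 840/24 - 12/48 = 34.75.
        z = (W - E[W]) / sqrt(Var[W]) = (3.5 - 14) / 5.8949 = -1.7812.
        Two-sided p = 2*Phi(z) = 0.074880.
Step 6: alpha = 0.05. fail to reject H0.

W+ = 3.5, W- = 24.5, W = min = 3.5, p = 0.074880, fail to reject H0.


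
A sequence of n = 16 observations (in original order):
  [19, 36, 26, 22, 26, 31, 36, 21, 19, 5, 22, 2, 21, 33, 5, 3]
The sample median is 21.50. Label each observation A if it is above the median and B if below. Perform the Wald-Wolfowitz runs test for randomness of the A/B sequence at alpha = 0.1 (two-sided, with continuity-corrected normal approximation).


Step 1: Compute median = 21.50; label A = above, B = below.
Labels in order: BAAAAAABBBABBABB  (n_A = 8, n_B = 8)
Step 2: Count runs R = 7.
Step 3: Under H0 (random ordering), E[R] = 2*n_A*n_B/(n_A+n_B) + 1 = 2*8*8/16 + 1 = 9.0000.
        Var[R] = 2*n_A*n_B*(2*n_A*n_B - n_A - n_B) / ((n_A+n_B)^2 * (n_A+n_B-1)) = 14336/3840 = 3.7333.
        SD[R] = 1.9322.
Step 4: Continuity-corrected z = (R + 0.5 - E[R]) / SD[R] = (7 + 0.5 - 9.0000) / 1.9322 = -0.7763.
Step 5: Two-sided p-value via normal approximation = 2*(1 - Phi(|z|)) = 0.437558.
Step 6: alpha = 0.1. fail to reject H0.

R = 7, z = -0.7763, p = 0.437558, fail to reject H0.


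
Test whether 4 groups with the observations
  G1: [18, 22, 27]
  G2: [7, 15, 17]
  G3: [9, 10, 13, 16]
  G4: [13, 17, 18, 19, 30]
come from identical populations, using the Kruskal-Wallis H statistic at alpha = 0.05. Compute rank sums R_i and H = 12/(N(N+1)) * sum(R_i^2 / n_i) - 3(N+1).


Step 1: Combine all N = 15 observations and assign midranks.
sorted (value, group, rank): (7,G2,1), (9,G3,2), (10,G3,3), (13,G3,4.5), (13,G4,4.5), (15,G2,6), (16,G3,7), (17,G2,8.5), (17,G4,8.5), (18,G1,10.5), (18,G4,10.5), (19,G4,12), (22,G1,13), (27,G1,14), (30,G4,15)
Step 2: Sum ranks within each group.
R_1 = 37.5 (n_1 = 3)
R_2 = 15.5 (n_2 = 3)
R_3 = 16.5 (n_3 = 4)
R_4 = 50.5 (n_4 = 5)
Step 3: H = 12/(N(N+1)) * sum(R_i^2/n_i) - 3(N+1)
     = 12/(15*16) * (37.5^2/3 + 15.5^2/3 + 16.5^2/4 + 50.5^2/5) - 3*16
     = 0.050000 * 1126.95 - 48
     = 8.347292.
Step 4: Ties present; correction factor C = 1 - 18/(15^3 - 15) = 0.994643. Corrected H = 8.347292 / 0.994643 = 8.392250.
Step 5: Under H0, H ~ chi^2(3); p-value = 0.038564.
Step 6: alpha = 0.05. reject H0.

H = 8.3923, df = 3, p = 0.038564, reject H0.


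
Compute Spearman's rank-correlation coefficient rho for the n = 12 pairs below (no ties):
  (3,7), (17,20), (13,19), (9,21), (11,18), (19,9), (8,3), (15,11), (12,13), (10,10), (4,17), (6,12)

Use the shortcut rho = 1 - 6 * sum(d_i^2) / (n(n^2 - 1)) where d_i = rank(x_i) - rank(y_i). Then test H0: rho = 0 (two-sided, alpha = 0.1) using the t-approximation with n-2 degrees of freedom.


Step 1: Rank x and y separately (midranks; no ties here).
rank(x): 3->1, 17->11, 13->9, 9->5, 11->7, 19->12, 8->4, 15->10, 12->8, 10->6, 4->2, 6->3
rank(y): 7->2, 20->11, 19->10, 21->12, 18->9, 9->3, 3->1, 11->5, 13->7, 10->4, 17->8, 12->6
Step 2: d_i = R_x(i) - R_y(i); compute d_i^2.
  (1-2)^2=1, (11-11)^2=0, (9-10)^2=1, (5-12)^2=49, (7-9)^2=4, (12-3)^2=81, (4-1)^2=9, (10-5)^2=25, (8-7)^2=1, (6-4)^2=4, (2-8)^2=36, (3-6)^2=9
sum(d^2) = 220.
Step 3: rho = 1 - 6*220 / (12*(12^2 - 1)) = 1 - 1320/1716 = 0.230769.
Step 4: Under H0, t = rho * sqrt((n-2)/(1-rho^2)) = 0.7500 ~ t(10).
Step 5: Two-sided p-value from the t-distribution with 10 df = 0.470532.
Step 6: alpha = 0.1. fail to reject H0.

rho = 0.2308, p = 0.470532, fail to reject H0 at alpha = 0.1.


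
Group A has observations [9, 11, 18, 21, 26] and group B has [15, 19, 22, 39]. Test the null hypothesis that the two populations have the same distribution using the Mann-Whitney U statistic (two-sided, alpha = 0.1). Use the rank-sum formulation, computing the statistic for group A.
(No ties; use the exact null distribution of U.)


Step 1: Combine and sort all 9 observations; assign midranks.
sorted (value, group): (9,X), (11,X), (15,Y), (18,X), (19,Y), (21,X), (22,Y), (26,X), (39,Y)
ranks: 9->1, 11->2, 15->3, 18->4, 19->5, 21->6, 22->7, 26->8, 39->9
Step 2: Rank sum for X: R1 = 1 + 2 + 4 + 6 + 8 = 21.
Step 3: U_X = R1 - n1(n1+1)/2 = 21 - 5*6/2 = 21 - 15 = 6.
       U_Y = n1*n2 - U_X = 20 - 6 = 14.
Step 4: No ties, so the exact null distribution of U (based on enumerating the C(9,5) = 126 equally likely rank assignments) gives the two-sided p-value.
Step 5: p-value = 0.412698; compare to alpha = 0.1. fail to reject H0.

U_X = 6, p = 0.412698, fail to reject H0 at alpha = 0.1.


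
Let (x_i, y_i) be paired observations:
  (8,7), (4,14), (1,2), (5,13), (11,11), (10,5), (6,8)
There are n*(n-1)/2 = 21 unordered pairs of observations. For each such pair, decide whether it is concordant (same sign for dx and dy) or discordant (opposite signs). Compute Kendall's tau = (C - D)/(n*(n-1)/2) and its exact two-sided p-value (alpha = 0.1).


Step 1: Enumerate the 21 unordered pairs (i,j) with i<j and classify each by sign(x_j-x_i) * sign(y_j-y_i).
  (1,2):dx=-4,dy=+7->D; (1,3):dx=-7,dy=-5->C; (1,4):dx=-3,dy=+6->D; (1,5):dx=+3,dy=+4->C
  (1,6):dx=+2,dy=-2->D; (1,7):dx=-2,dy=+1->D; (2,3):dx=-3,dy=-12->C; (2,4):dx=+1,dy=-1->D
  (2,5):dx=+7,dy=-3->D; (2,6):dx=+6,dy=-9->D; (2,7):dx=+2,dy=-6->D; (3,4):dx=+4,dy=+11->C
  (3,5):dx=+10,dy=+9->C; (3,6):dx=+9,dy=+3->C; (3,7):dx=+5,dy=+6->C; (4,5):dx=+6,dy=-2->D
  (4,6):dx=+5,dy=-8->D; (4,7):dx=+1,dy=-5->D; (5,6):dx=-1,dy=-6->C; (5,7):dx=-5,dy=-3->C
  (6,7):dx=-4,dy=+3->D
Step 2: C = 9, D = 12, total pairs = 21.
Step 3: tau = (C - D)/(n(n-1)/2) = (9 - 12)/21 = -0.142857.
Step 4: Exact two-sided p-value (enumerate n! = 5040 permutations of y under H0): p = 0.772619.
Step 5: alpha = 0.1. fail to reject H0.

tau_b = -0.1429 (C=9, D=12), p = 0.772619, fail to reject H0.


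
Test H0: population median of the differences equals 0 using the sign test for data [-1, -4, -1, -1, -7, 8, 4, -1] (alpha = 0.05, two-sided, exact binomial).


Step 1: Discard zero differences. Original n = 8; n_eff = number of nonzero differences = 8.
Nonzero differences (with sign): -1, -4, -1, -1, -7, +8, +4, -1
Step 2: Count signs: positive = 2, negative = 6.
Step 3: Under H0: P(positive) = 0.5, so the number of positives S ~ Bin(8, 0.5).
Step 4: Two-sided exact p-value = sum of Bin(8,0.5) probabilities at or below the observed probability = 0.289062.
Step 5: alpha = 0.05. fail to reject H0.

n_eff = 8, pos = 2, neg = 6, p = 0.289062, fail to reject H0.


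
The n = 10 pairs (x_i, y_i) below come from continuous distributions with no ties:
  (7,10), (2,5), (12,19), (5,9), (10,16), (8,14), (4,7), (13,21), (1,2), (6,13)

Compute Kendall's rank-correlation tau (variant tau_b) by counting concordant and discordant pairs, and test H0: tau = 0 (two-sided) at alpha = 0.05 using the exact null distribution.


Step 1: Enumerate the 45 unordered pairs (i,j) with i<j and classify each by sign(x_j-x_i) * sign(y_j-y_i).
  (1,2):dx=-5,dy=-5->C; (1,3):dx=+5,dy=+9->C; (1,4):dx=-2,dy=-1->C; (1,5):dx=+3,dy=+6->C
  (1,6):dx=+1,dy=+4->C; (1,7):dx=-3,dy=-3->C; (1,8):dx=+6,dy=+11->C; (1,9):dx=-6,dy=-8->C
  (1,10):dx=-1,dy=+3->D; (2,3):dx=+10,dy=+14->C; (2,4):dx=+3,dy=+4->C; (2,5):dx=+8,dy=+11->C
  (2,6):dx=+6,dy=+9->C; (2,7):dx=+2,dy=+2->C; (2,8):dx=+11,dy=+16->C; (2,9):dx=-1,dy=-3->C
  (2,10):dx=+4,dy=+8->C; (3,4):dx=-7,dy=-10->C; (3,5):dx=-2,dy=-3->C; (3,6):dx=-4,dy=-5->C
  (3,7):dx=-8,dy=-12->C; (3,8):dx=+1,dy=+2->C; (3,9):dx=-11,dy=-17->C; (3,10):dx=-6,dy=-6->C
  (4,5):dx=+5,dy=+7->C; (4,6):dx=+3,dy=+5->C; (4,7):dx=-1,dy=-2->C; (4,8):dx=+8,dy=+12->C
  (4,9):dx=-4,dy=-7->C; (4,10):dx=+1,dy=+4->C; (5,6):dx=-2,dy=-2->C; (5,7):dx=-6,dy=-9->C
  (5,8):dx=+3,dy=+5->C; (5,9):dx=-9,dy=-14->C; (5,10):dx=-4,dy=-3->C; (6,7):dx=-4,dy=-7->C
  (6,8):dx=+5,dy=+7->C; (6,9):dx=-7,dy=-12->C; (6,10):dx=-2,dy=-1->C; (7,8):dx=+9,dy=+14->C
  (7,9):dx=-3,dy=-5->C; (7,10):dx=+2,dy=+6->C; (8,9):dx=-12,dy=-19->C; (8,10):dx=-7,dy=-8->C
  (9,10):dx=+5,dy=+11->C
Step 2: C = 44, D = 1, total pairs = 45.
Step 3: tau = (C - D)/(n(n-1)/2) = (44 - 1)/45 = 0.955556.
Step 4: Exact two-sided p-value (enumerate n! = 3628800 permutations of y under H0): p = 0.000006.
Step 5: alpha = 0.05. reject H0.

tau_b = 0.9556 (C=44, D=1), p = 0.000006, reject H0.


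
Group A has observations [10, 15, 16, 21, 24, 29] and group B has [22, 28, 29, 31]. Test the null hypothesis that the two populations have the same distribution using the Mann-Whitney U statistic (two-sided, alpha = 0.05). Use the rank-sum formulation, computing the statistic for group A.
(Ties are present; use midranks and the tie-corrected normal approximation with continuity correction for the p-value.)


Step 1: Combine and sort all 10 observations; assign midranks.
sorted (value, group): (10,X), (15,X), (16,X), (21,X), (22,Y), (24,X), (28,Y), (29,X), (29,Y), (31,Y)
ranks: 10->1, 15->2, 16->3, 21->4, 22->5, 24->6, 28->7, 29->8.5, 29->8.5, 31->10
Step 2: Rank sum for X: R1 = 1 + 2 + 3 + 4 + 6 + 8.5 = 24.5.
Step 3: U_X = R1 - n1(n1+1)/2 = 24.5 - 6*7/2 = 24.5 - 21 = 3.5.
       U_Y = n1*n2 - U_X = 24 - 3.5 = 20.5.
Step 4: Ties are present, so use the tie-corrected normal approximation (with continuity correction) for the p-value.
Step 5: p-value = 0.087118; compare to alpha = 0.05. fail to reject H0.

U_X = 3.5, p = 0.087118, fail to reject H0 at alpha = 0.05.


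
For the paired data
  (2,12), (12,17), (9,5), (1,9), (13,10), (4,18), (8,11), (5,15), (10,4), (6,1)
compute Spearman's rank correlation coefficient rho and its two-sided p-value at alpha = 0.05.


Step 1: Rank x and y separately (midranks; no ties here).
rank(x): 2->2, 12->9, 9->7, 1->1, 13->10, 4->3, 8->6, 5->4, 10->8, 6->5
rank(y): 12->7, 17->9, 5->3, 9->4, 10->5, 18->10, 11->6, 15->8, 4->2, 1->1
Step 2: d_i = R_x(i) - R_y(i); compute d_i^2.
  (2-7)^2=25, (9-9)^2=0, (7-3)^2=16, (1-4)^2=9, (10-5)^2=25, (3-10)^2=49, (6-6)^2=0, (4-8)^2=16, (8-2)^2=36, (5-1)^2=16
sum(d^2) = 192.
Step 3: rho = 1 - 6*192 / (10*(10^2 - 1)) = 1 - 1152/990 = -0.163636.
Step 4: Under H0, t = rho * sqrt((n-2)/(1-rho^2)) = -0.4692 ~ t(8).
Step 5: Two-sided p-value from the t-distribution with 8 df = 0.651477.
Step 6: alpha = 0.05. fail to reject H0.

rho = -0.1636, p = 0.651477, fail to reject H0 at alpha = 0.05.


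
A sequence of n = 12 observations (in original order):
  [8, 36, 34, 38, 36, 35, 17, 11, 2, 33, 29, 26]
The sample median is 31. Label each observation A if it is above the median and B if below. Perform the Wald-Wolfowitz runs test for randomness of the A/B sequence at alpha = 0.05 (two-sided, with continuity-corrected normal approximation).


Step 1: Compute median = 31; label A = above, B = below.
Labels in order: BAAAAABBBABB  (n_A = 6, n_B = 6)
Step 2: Count runs R = 5.
Step 3: Under H0 (random ordering), E[R] = 2*n_A*n_B/(n_A+n_B) + 1 = 2*6*6/12 + 1 = 7.0000.
        Var[R] = 2*n_A*n_B*(2*n_A*n_B - n_A - n_B) / ((n_A+n_B)^2 * (n_A+n_B-1)) = 4320/1584 = 2.7273.
        SD[R] = 1.6514.
Step 4: Continuity-corrected z = (R + 0.5 - E[R]) / SD[R] = (5 + 0.5 - 7.0000) / 1.6514 = -0.9083.
Step 5: Two-sided p-value via normal approximation = 2*(1 - Phi(|z|)) = 0.363722.
Step 6: alpha = 0.05. fail to reject H0.

R = 5, z = -0.9083, p = 0.363722, fail to reject H0.


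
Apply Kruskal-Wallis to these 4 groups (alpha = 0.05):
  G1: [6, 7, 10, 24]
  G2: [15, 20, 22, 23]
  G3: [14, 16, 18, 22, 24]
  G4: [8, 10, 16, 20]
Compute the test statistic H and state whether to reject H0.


Step 1: Combine all N = 17 observations and assign midranks.
sorted (value, group, rank): (6,G1,1), (7,G1,2), (8,G4,3), (10,G1,4.5), (10,G4,4.5), (14,G3,6), (15,G2,7), (16,G3,8.5), (16,G4,8.5), (18,G3,10), (20,G2,11.5), (20,G4,11.5), (22,G2,13.5), (22,G3,13.5), (23,G2,15), (24,G1,16.5), (24,G3,16.5)
Step 2: Sum ranks within each group.
R_1 = 24 (n_1 = 4)
R_2 = 47 (n_2 = 4)
R_3 = 54.5 (n_3 = 5)
R_4 = 27.5 (n_4 = 4)
Step 3: H = 12/(N(N+1)) * sum(R_i^2/n_i) - 3(N+1)
     = 12/(17*18) * (24^2/4 + 47^2/4 + 54.5^2/5 + 27.5^2/4) - 3*18
     = 0.039216 * 1479.36 - 54
     = 4.014216.
Step 4: Ties present; correction factor C = 1 - 30/(17^3 - 17) = 0.993873. Corrected H = 4.014216 / 0.993873 = 4.038964.
Step 5: Under H0, H ~ chi^2(3); p-value = 0.257287.
Step 6: alpha = 0.05. fail to reject H0.

H = 4.0390, df = 3, p = 0.257287, fail to reject H0.


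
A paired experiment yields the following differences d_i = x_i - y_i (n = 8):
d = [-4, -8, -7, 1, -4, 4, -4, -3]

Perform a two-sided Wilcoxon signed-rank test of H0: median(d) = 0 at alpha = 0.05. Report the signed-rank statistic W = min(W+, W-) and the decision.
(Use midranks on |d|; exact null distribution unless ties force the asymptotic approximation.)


Step 1: Drop any zero differences (none here) and take |d_i|.
|d| = [4, 8, 7, 1, 4, 4, 4, 3]
Step 2: Midrank |d_i| (ties get averaged ranks).
ranks: |4|->4.5, |8|->8, |7|->7, |1|->1, |4|->4.5, |4|->4.5, |4|->4.5, |3|->2
Step 3: Attach original signs; sum ranks with positive sign and with negative sign.
W+ = 1 + 4.5 = 5.5
W- = 4.5 + 8 + 7 + 4.5 + 4.5 + 2 = 30.5
(Check: W+ + W- = 36 should equal n(n+1)/2 = 36.)
Step 4: Test statistic W = min(W+, W-) = 5.5.
Step 5: Ties in |d|, so use the tie-corrected normal approximation.
        E[W] = n(n+1)/4 = 8*9/4 = 18.
        Tie groups: |d|=4 (t=4); sum(t^3 - t) = 60.
        Var[W] = n(n+1)(2n+1)/24 - sum(t^3-t)/48 = 1224/24 - 60/48 = 49.75.
        z = (W - E[W]) / sqrt(Var[W]) = (5.5 - 18) / 7.0534 = -1.7722.
        Two-sided p = 2*Phi(z) = 0.076361.
Step 6: alpha = 0.05. fail to reject H0.

W+ = 5.5, W- = 30.5, W = min = 5.5, p = 0.076361, fail to reject H0.


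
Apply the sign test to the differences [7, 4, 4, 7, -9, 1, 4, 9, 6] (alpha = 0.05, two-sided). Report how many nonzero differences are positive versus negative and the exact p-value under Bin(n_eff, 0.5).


Step 1: Discard zero differences. Original n = 9; n_eff = number of nonzero differences = 9.
Nonzero differences (with sign): +7, +4, +4, +7, -9, +1, +4, +9, +6
Step 2: Count signs: positive = 8, negative = 1.
Step 3: Under H0: P(positive) = 0.5, so the number of positives S ~ Bin(9, 0.5).
Step 4: Two-sided exact p-value = sum of Bin(9,0.5) probabilities at or below the observed probability = 0.039062.
Step 5: alpha = 0.05. reject H0.

n_eff = 9, pos = 8, neg = 1, p = 0.039062, reject H0.


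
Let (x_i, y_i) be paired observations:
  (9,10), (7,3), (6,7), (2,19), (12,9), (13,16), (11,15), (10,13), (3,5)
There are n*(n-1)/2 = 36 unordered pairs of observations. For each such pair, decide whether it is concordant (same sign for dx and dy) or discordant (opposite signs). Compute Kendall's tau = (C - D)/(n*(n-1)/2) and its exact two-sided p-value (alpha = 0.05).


Step 1: Enumerate the 36 unordered pairs (i,j) with i<j and classify each by sign(x_j-x_i) * sign(y_j-y_i).
  (1,2):dx=-2,dy=-7->C; (1,3):dx=-3,dy=-3->C; (1,4):dx=-7,dy=+9->D; (1,5):dx=+3,dy=-1->D
  (1,6):dx=+4,dy=+6->C; (1,7):dx=+2,dy=+5->C; (1,8):dx=+1,dy=+3->C; (1,9):dx=-6,dy=-5->C
  (2,3):dx=-1,dy=+4->D; (2,4):dx=-5,dy=+16->D; (2,5):dx=+5,dy=+6->C; (2,6):dx=+6,dy=+13->C
  (2,7):dx=+4,dy=+12->C; (2,8):dx=+3,dy=+10->C; (2,9):dx=-4,dy=+2->D; (3,4):dx=-4,dy=+12->D
  (3,5):dx=+6,dy=+2->C; (3,6):dx=+7,dy=+9->C; (3,7):dx=+5,dy=+8->C; (3,8):dx=+4,dy=+6->C
  (3,9):dx=-3,dy=-2->C; (4,5):dx=+10,dy=-10->D; (4,6):dx=+11,dy=-3->D; (4,7):dx=+9,dy=-4->D
  (4,8):dx=+8,dy=-6->D; (4,9):dx=+1,dy=-14->D; (5,6):dx=+1,dy=+7->C; (5,7):dx=-1,dy=+6->D
  (5,8):dx=-2,dy=+4->D; (5,9):dx=-9,dy=-4->C; (6,7):dx=-2,dy=-1->C; (6,8):dx=-3,dy=-3->C
  (6,9):dx=-10,dy=-11->C; (7,8):dx=-1,dy=-2->C; (7,9):dx=-8,dy=-10->C; (8,9):dx=-7,dy=-8->C
Step 2: C = 23, D = 13, total pairs = 36.
Step 3: tau = (C - D)/(n(n-1)/2) = (23 - 13)/36 = 0.277778.
Step 4: Exact two-sided p-value (enumerate n! = 362880 permutations of y under H0): p = 0.358488.
Step 5: alpha = 0.05. fail to reject H0.

tau_b = 0.2778 (C=23, D=13), p = 0.358488, fail to reject H0.


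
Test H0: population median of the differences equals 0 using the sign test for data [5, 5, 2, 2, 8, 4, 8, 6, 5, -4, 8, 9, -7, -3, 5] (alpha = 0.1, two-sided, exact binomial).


Step 1: Discard zero differences. Original n = 15; n_eff = number of nonzero differences = 15.
Nonzero differences (with sign): +5, +5, +2, +2, +8, +4, +8, +6, +5, -4, +8, +9, -7, -3, +5
Step 2: Count signs: positive = 12, negative = 3.
Step 3: Under H0: P(positive) = 0.5, so the number of positives S ~ Bin(15, 0.5).
Step 4: Two-sided exact p-value = sum of Bin(15,0.5) probabilities at or below the observed probability = 0.035156.
Step 5: alpha = 0.1. reject H0.

n_eff = 15, pos = 12, neg = 3, p = 0.035156, reject H0.


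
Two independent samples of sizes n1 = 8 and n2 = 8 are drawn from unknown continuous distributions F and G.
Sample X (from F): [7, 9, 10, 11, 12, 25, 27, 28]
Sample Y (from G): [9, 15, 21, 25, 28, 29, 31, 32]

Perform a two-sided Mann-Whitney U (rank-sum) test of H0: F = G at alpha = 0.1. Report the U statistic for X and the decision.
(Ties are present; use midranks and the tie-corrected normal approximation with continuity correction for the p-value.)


Step 1: Combine and sort all 16 observations; assign midranks.
sorted (value, group): (7,X), (9,X), (9,Y), (10,X), (11,X), (12,X), (15,Y), (21,Y), (25,X), (25,Y), (27,X), (28,X), (28,Y), (29,Y), (31,Y), (32,Y)
ranks: 7->1, 9->2.5, 9->2.5, 10->4, 11->5, 12->6, 15->7, 21->8, 25->9.5, 25->9.5, 27->11, 28->12.5, 28->12.5, 29->14, 31->15, 32->16
Step 2: Rank sum for X: R1 = 1 + 2.5 + 4 + 5 + 6 + 9.5 + 11 + 12.5 = 51.5.
Step 3: U_X = R1 - n1(n1+1)/2 = 51.5 - 8*9/2 = 51.5 - 36 = 15.5.
       U_Y = n1*n2 - U_X = 64 - 15.5 = 48.5.
Step 4: Ties are present, so use the tie-corrected normal approximation (with continuity correction) for the p-value.
Step 5: p-value = 0.092171; compare to alpha = 0.1. reject H0.

U_X = 15.5, p = 0.092171, reject H0 at alpha = 0.1.


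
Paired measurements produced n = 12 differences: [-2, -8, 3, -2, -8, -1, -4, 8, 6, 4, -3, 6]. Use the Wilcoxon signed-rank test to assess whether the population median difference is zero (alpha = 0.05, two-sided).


Step 1: Drop any zero differences (none here) and take |d_i|.
|d| = [2, 8, 3, 2, 8, 1, 4, 8, 6, 4, 3, 6]
Step 2: Midrank |d_i| (ties get averaged ranks).
ranks: |2|->2.5, |8|->11, |3|->4.5, |2|->2.5, |8|->11, |1|->1, |4|->6.5, |8|->11, |6|->8.5, |4|->6.5, |3|->4.5, |6|->8.5
Step 3: Attach original signs; sum ranks with positive sign and with negative sign.
W+ = 4.5 + 11 + 8.5 + 6.5 + 8.5 = 39
W- = 2.5 + 11 + 2.5 + 11 + 1 + 6.5 + 4.5 = 39
(Check: W+ + W- = 78 should equal n(n+1)/2 = 78.)
Step 4: Test statistic W = min(W+, W-) = 39.
Step 5: Ties in |d|, so use the tie-corrected normal approximation.
        E[W] = n(n+1)/4 = 12*13/4 = 39.
        Tie groups: |d|=2 (t=2), |d|=3 (t=2), |d|=4 (t=2), |d|=6 (t=2), |d|=8 (t=3); sum(t^3 - t) = 48.
        Var[W] = n(n+1)(2n+1)/24 - sum(t^3-t)/48 = 3900/24 - 48/48 = 161.5.
        z = (W - E[W]) / sqrt(Var[W]) = (39 - 39) / 12.7083 = 0.0000.
        Two-sided p = 2*Phi(z) = 1.000000.
Step 6: alpha = 0.05. fail to reject H0.

W+ = 39, W- = 39, W = min = 39, p = 1.000000, fail to reject H0.


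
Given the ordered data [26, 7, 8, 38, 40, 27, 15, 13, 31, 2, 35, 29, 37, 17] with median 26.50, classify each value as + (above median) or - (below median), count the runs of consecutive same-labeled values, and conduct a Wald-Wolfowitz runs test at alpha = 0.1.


Step 1: Compute median = 26.50; label A = above, B = below.
Labels in order: BBBAAABBABAAAB  (n_A = 7, n_B = 7)
Step 2: Count runs R = 7.
Step 3: Under H0 (random ordering), E[R] = 2*n_A*n_B/(n_A+n_B) + 1 = 2*7*7/14 + 1 = 8.0000.
        Var[R] = 2*n_A*n_B*(2*n_A*n_B - n_A - n_B) / ((n_A+n_B)^2 * (n_A+n_B-1)) = 8232/2548 = 3.2308.
        SD[R] = 1.7974.
Step 4: Continuity-corrected z = (R + 0.5 - E[R]) / SD[R] = (7 + 0.5 - 8.0000) / 1.7974 = -0.2782.
Step 5: Two-sided p-value via normal approximation = 2*(1 - Phi(|z|)) = 0.780879.
Step 6: alpha = 0.1. fail to reject H0.

R = 7, z = -0.2782, p = 0.780879, fail to reject H0.


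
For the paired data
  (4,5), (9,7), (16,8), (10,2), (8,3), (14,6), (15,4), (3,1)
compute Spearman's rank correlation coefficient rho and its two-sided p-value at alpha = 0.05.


Step 1: Rank x and y separately (midranks; no ties here).
rank(x): 4->2, 9->4, 16->8, 10->5, 8->3, 14->6, 15->7, 3->1
rank(y): 5->5, 7->7, 8->8, 2->2, 3->3, 6->6, 4->4, 1->1
Step 2: d_i = R_x(i) - R_y(i); compute d_i^2.
  (2-5)^2=9, (4-7)^2=9, (8-8)^2=0, (5-2)^2=9, (3-3)^2=0, (6-6)^2=0, (7-4)^2=9, (1-1)^2=0
sum(d^2) = 36.
Step 3: rho = 1 - 6*36 / (8*(8^2 - 1)) = 1 - 216/504 = 0.571429.
Step 4: Under H0, t = rho * sqrt((n-2)/(1-rho^2)) = 1.7056 ~ t(6).
Step 5: Two-sided p-value from the t-distribution with 6 df = 0.138960.
Step 6: alpha = 0.05. fail to reject H0.

rho = 0.5714, p = 0.138960, fail to reject H0 at alpha = 0.05.


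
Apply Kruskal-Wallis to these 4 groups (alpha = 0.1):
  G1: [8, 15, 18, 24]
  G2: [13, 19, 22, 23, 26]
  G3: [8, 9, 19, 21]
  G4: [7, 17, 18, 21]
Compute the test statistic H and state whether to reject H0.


Step 1: Combine all N = 17 observations and assign midranks.
sorted (value, group, rank): (7,G4,1), (8,G1,2.5), (8,G3,2.5), (9,G3,4), (13,G2,5), (15,G1,6), (17,G4,7), (18,G1,8.5), (18,G4,8.5), (19,G2,10.5), (19,G3,10.5), (21,G3,12.5), (21,G4,12.5), (22,G2,14), (23,G2,15), (24,G1,16), (26,G2,17)
Step 2: Sum ranks within each group.
R_1 = 33 (n_1 = 4)
R_2 = 61.5 (n_2 = 5)
R_3 = 29.5 (n_3 = 4)
R_4 = 29 (n_4 = 4)
Step 3: H = 12/(N(N+1)) * sum(R_i^2/n_i) - 3(N+1)
     = 12/(17*18) * (33^2/4 + 61.5^2/5 + 29.5^2/4 + 29^2/4) - 3*18
     = 0.039216 * 1456.51 - 54
     = 3.118137.
Step 4: Ties present; correction factor C = 1 - 24/(17^3 - 17) = 0.995098. Corrected H = 3.118137 / 0.995098 = 3.133498.
Step 5: Under H0, H ~ chi^2(3); p-value = 0.371497.
Step 6: alpha = 0.1. fail to reject H0.

H = 3.1335, df = 3, p = 0.371497, fail to reject H0.


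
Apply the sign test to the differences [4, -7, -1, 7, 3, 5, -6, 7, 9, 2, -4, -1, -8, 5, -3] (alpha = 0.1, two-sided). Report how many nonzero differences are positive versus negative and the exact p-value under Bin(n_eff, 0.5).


Step 1: Discard zero differences. Original n = 15; n_eff = number of nonzero differences = 15.
Nonzero differences (with sign): +4, -7, -1, +7, +3, +5, -6, +7, +9, +2, -4, -1, -8, +5, -3
Step 2: Count signs: positive = 8, negative = 7.
Step 3: Under H0: P(positive) = 0.5, so the number of positives S ~ Bin(15, 0.5).
Step 4: Two-sided exact p-value = sum of Bin(15,0.5) probabilities at or below the observed probability = 1.000000.
Step 5: alpha = 0.1. fail to reject H0.

n_eff = 15, pos = 8, neg = 7, p = 1.000000, fail to reject H0.


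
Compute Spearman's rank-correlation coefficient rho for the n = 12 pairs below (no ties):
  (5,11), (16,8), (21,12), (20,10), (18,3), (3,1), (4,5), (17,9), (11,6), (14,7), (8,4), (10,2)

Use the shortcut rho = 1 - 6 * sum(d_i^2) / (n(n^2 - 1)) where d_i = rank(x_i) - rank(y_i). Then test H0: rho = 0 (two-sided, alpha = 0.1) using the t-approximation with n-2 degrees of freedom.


Step 1: Rank x and y separately (midranks; no ties here).
rank(x): 5->3, 16->8, 21->12, 20->11, 18->10, 3->1, 4->2, 17->9, 11->6, 14->7, 8->4, 10->5
rank(y): 11->11, 8->8, 12->12, 10->10, 3->3, 1->1, 5->5, 9->9, 6->6, 7->7, 4->4, 2->2
Step 2: d_i = R_x(i) - R_y(i); compute d_i^2.
  (3-11)^2=64, (8-8)^2=0, (12-12)^2=0, (11-10)^2=1, (10-3)^2=49, (1-1)^2=0, (2-5)^2=9, (9-9)^2=0, (6-6)^2=0, (7-7)^2=0, (4-4)^2=0, (5-2)^2=9
sum(d^2) = 132.
Step 3: rho = 1 - 6*132 / (12*(12^2 - 1)) = 1 - 792/1716 = 0.538462.
Step 4: Under H0, t = rho * sqrt((n-2)/(1-rho^2)) = 2.0207 ~ t(10).
Step 5: Two-sided p-value from the t-distribution with 10 df = 0.070894.
Step 6: alpha = 0.1. reject H0.

rho = 0.5385, p = 0.070894, reject H0 at alpha = 0.1.
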